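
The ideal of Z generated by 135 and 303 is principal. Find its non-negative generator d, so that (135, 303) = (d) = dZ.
(135, 303) = (3); d = 3

In the PID Z, (a, b) is generated by gcd(a, b). Compute gcd(303, 135) with the extended Euclidean algorithm, tracking rows (r, s, t) with s·303 + t·135 = r:
  row A: (303, 1, 0)   [1·303 + 0·135 = 303]
  row B: (135, 0, 1)   [0·303 + 1·135 = 135]
  303 = 2·135 + 33   → row C = row A − 2·row B = (33, 1, −2)   [check: 1·303 − 2·135 = 33]
  135 = 4·33 + 3   → row D = row B − 4·row C = (3, −4, 9)   [check: −4·303 + 9·135 = 3]
  33 = 11·3 + 0   → remainder 0, stop. gcd = 3 (last nonzero row D).
So gcd(135, 303) = 3, with Bézout identity −4·303 + 9·135 = 3. Containment (⊇): the Bézout identity exhibits 3 as an element of (135, 303), giving (3) ⊆ (135, 303). Containment (⊆): since 3 | 135 and 3 | 303 (135 = 3·45, 303 = 3·101), every Z-linear combination of 135 and 303 is divisible by 3, so (135, 303) ⊆ (3). Therefore (135, 303) = (3), d = 3.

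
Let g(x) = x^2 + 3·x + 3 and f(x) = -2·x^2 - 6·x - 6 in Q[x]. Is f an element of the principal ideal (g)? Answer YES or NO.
YES

In Q[x] the ideal (g) consists of all multiples of g, so f ∈ (g) iff g | f, i.e. iff the remainder of f on division by g is 0. Divide f by g (g is monic, so eliminate the leading term of the running remainder at each step):
  leading term -2·x^2: subtract (-2)·g(x) = -2·x^2 - 6·x - 6, leaving 0
The remainder is 0, so f(x) = g(x) · h(x) with h(x) = -2. Hence g | f, i.e. f ∈ (g).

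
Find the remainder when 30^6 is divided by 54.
0

Use repeated squaring. Binary(6) = 110. Walk through the bits of the exponent 6 left-to-right: at each bit after the leading one, square the running value, then multiply by 30 if the bit is 1 (always reducing mod 54):
  bit 1 = 1 (leading): start with 30.
  bit 2 = 1: square 30^2 = 900 ≡ 36; bit is 1, so multiply 36·30 = 1080 ≡ 0 (mod 54).
  bit 3 = 0: square 0^2 = 0 (mod 54).
Final value: 30^6 ≡ 0 (mod 54).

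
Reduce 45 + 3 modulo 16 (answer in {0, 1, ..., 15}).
Reduce the summands first: 45 ≡ 13 (mod 16), so 45 + 3 ≡ 13 + 3 (mod 16). 13 + 3 = 16; 16 = 1·16 + 0, so (45 + 3) mod 16 = 0.

Final answer: 0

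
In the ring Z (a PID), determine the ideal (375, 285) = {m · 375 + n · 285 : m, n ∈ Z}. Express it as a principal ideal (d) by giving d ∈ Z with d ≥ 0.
In the PID Z, (a, b) is generated by gcd(a, b). Compute gcd(375, 285) with the extended Euclidean algorithm, tracking rows (r, s, t) with s·375 + t·285 = r:
  row A: (375, 1, 0)   [1·375 + 0·285 = 375]
  row B: (285, 0, 1)   [0·375 + 1·285 = 285]
  375 = 1·285 + 90   → row C = row A − 1·row B = (90, 1, −1)   [check: 1·375 − 1·285 = 90]
  285 = 3·90 + 15   → row D = row B − 3·row C = (15, −3, 4)   [check: −3·375 + 4·285 = 15]
  90 = 6·15 + 0   → remainder 0, stop. gcd = 15 (last nonzero row D).
So gcd(375, 285) = 15, with Bézout identity −3·375 + 4·285 = 15. Containment (⊇): the Bézout identity exhibits 15 as an element of (375, 285), giving (15) ⊆ (375, 285). Containment (⊆): since 15 | 375 and 15 | 285 (375 = 15·25, 285 = 15·19), every Z-linear combination of 375 and 285 is divisible by 15, so (375, 285) ⊆ (15). Therefore (375, 285) = (15), d = 15.

Final answer: (375, 285) = (15); d = 15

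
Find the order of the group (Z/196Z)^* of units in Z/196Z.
|(Z/196Z)^*| = 84

(Z/196Z)^* consists of the classes a with gcd(a, 196) = 1, so its order is φ(196). φ is multiplicative, with φ(p^e) = p^e − p^(e−1). Factorise 196 = 2^2 · 7^2. Then
  φ(196) = (2^2 − 2^1) · (7^2 − 7^1) = 2 · 42 = 84.
Thus |(Z/196Z)^*| = 84.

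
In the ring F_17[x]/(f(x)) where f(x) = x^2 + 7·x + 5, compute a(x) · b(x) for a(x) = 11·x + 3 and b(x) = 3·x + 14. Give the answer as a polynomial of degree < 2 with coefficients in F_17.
a · b ≡ 13 (mod f(x))

Multiply as integer polynomials: a · b = 33·x^2 + 163·x + 42. Reducing coefficients mod 17: a · b ≡ 16·x^2 + 10·x + 8. Now divide by f(x) = x^2 + 7·x + 5 in F_17[x], eliminating the leading term at each step:
  leading term 16·x^2: subtract (16)·f(x) = 16·x^2 + 10·x + 12, leaving 13 (coefficients mod 17)
The degree is now < 2, so this is the remainder. Hence a · b ≡ 13 in F_17[x]/(f).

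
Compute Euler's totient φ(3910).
φ is multiplicative, with φ(p^e) = p^e − p^(e−1). Factorise 3910 = 2 · 5 · 17 · 23. Then
  φ(3910) = (2 − 1) · (5 − 1) · (17 − 1) · (23 − 1) = 1 · 4 · 16 · 22 = 1408.

Final answer: φ(3910) = 1408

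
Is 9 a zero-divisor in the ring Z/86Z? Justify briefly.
NO

gcd(9, 86) = 1, so 9 is a unit in Z/86Z (it has a multiplicative inverse). A unit cannot be a zero-divisor: if 9·b ≡ 0 then multiplying both sides by 9^(−1) gives b ≡ 0. So 9 is not a zero-divisor.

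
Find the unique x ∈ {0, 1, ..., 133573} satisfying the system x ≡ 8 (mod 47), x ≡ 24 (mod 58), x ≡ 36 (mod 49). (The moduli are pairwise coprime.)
The moduli 47, 58, 49 are pairwise coprime, so by the CRT there is a unique solution mod 47·58·49 = 133574.
Solve by successive substitution. Start with x ≡ 8 (mod 47).
  Combine with x ≡ 24 (mod 58): write x = 8 + 47·t and require 8 + 47·t ≡ 24 (mod 58), i.e. 47·t ≡ 24 − 8 ≡ 16 (mod 58). Since 47^(−1) ≡ 21 (mod 58), t ≡ 21·16 ≡ 46 (mod 58). So x ≡ 8 + 47·46 = 2170 (mod 2726).
  Combine with x ≡ 36 (mod 49): write x = 2170 + 2726·t and require 2170 + 2726·t ≡ 36 (mod 49), i.e. 2726·t ≡ 36 − 2170 ≡ 22 (mod 49). Since 2726^(−1) ≡ 19 (mod 49) (2726 ≡ 31 (mod 49)), t ≡ 19·22 ≡ 26 (mod 49). So x ≡ 2170 + 2726·26 = 73046 (mod 133574).
Unique solution in [0, 133574): x = 73046.

Final answer: x ≡ 73046 (mod 133574); the representative in [0, 133574) is 73046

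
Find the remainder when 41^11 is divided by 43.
Use repeated squaring. Binary(11) = 1011. Walk through the bits of the exponent 11 left-to-right: at each bit after the leading one, square the running value, then multiply by 41 if the bit is 1 (always reducing mod 43):
  bit 1 = 1 (leading): start with 41.
  bit 2 = 0: square 41^2 = 1681 ≡ 4 (mod 43).
  bit 3 = 1: square 4^2 = 16; bit is 1, so multiply 16·41 = 656 ≡ 11 (mod 43).
  bit 4 = 1: square 11^2 = 121 ≡ 35; bit is 1, so multiply 35·41 = 1435 ≡ 16 (mod 43).
Final value: 41^11 ≡ 16 (mod 43).

Final answer: 16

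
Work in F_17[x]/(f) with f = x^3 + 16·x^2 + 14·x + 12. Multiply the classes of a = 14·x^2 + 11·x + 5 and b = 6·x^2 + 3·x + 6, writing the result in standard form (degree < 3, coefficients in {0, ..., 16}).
Multiply as integer polynomials: a · b = 84·x^4 + 108·x^3 + 147·x^2 + 81·x + 30. Reducing coefficients mod 17: a · b ≡ 16·x^4 + 6·x^3 + 11·x^2 + 13·x + 13. Now divide by f(x) = x^3 + 16·x^2 + 14·x + 12 in F_17[x], eliminating the leading term at each step:
  leading term 16·x^4: subtract (16·x)·f(x) = 16·x^4 + x^3 + 3·x^2 + 5·x, leaving 5·x^3 + 8·x^2 + 8·x + 13 (coefficients mod 17)
  leading term 5·x^3: subtract (5)·f(x) = 5·x^3 + 12·x^2 + 2·x + 9, leaving 13·x^2 + 6·x + 4 (coefficients mod 17)
The degree is now < 3, so this is the remainder. Hence a · b ≡ 13·x^2 + 6·x + 4 in F_17[x]/(f).

Final answer: a · b ≡ 13·x^2 + 6·x + 4 (mod f(x))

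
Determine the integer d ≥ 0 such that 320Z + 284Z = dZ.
(320, 284) = (4); d = 4

In the PID Z, (a, b) is generated by gcd(a, b). Compute gcd(320, 284) with the extended Euclidean algorithm, tracking rows (r, s, t) with s·320 + t·284 = r:
  row A: (320, 1, 0)   [1·320 + 0·284 = 320]
  row B: (284, 0, 1)   [0·320 + 1·284 = 284]
  320 = 1·284 + 36   → row C = row A − 1·row B = (36, 1, −1)   [check: 1·320 − 1·284 = 36]
  284 = 7·36 + 32   → row D = row B − 7·row C = (32, −7, 8)   [check: −7·320 + 8·284 = 32]
  36 = 1·32 + 4   → row E = row C − 1·row D = (4, 8, −9)   [check: 8·320 − 9·284 = 4]
  32 = 8·4 + 0   → remainder 0, stop. gcd = 4 (last nonzero row E).
So gcd(320, 284) = 4, with Bézout identity 8·320 − 9·284 = 4. Containment (⊇): the Bézout identity exhibits 4 as an element of (320, 284), giving (4) ⊆ (320, 284). Containment (⊆): since 4 | 320 and 4 | 284 (320 = 4·80, 284 = 4·71), every Z-linear combination of 320 and 284 is divisible by 4, so (320, 284) ⊆ (4). Therefore (320, 284) = (4), d = 4.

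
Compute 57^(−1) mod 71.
57^(−1) ≡ 5 (mod 71)

Apply the extended Euclidean algorithm to (71, 57), tracking rows (r, s, t) with s·71 + t·57 = r. Each division r_prev = q·r_cur + r_new produces the new row as (previous row) − q·(current row):
  row A: (71, 1, 0)   [1·71 + 0·57 = 71]
  row B: (57, 0, 1)   [0·71 + 1·57 = 57]
  71 = 1·57 + 14   → row C = row A − 1·row B = (14, 1, −1)   [check: 1·71 − 1·57 = 14]
  57 = 4·14 + 1   → row D = row B − 4·row C = (1, −4, 5)   [check: −4·71 + 5·57 = 1]
  14 = 14·1 + 0   → remainder 0, stop. gcd = 1 (last nonzero row D).
The gcd is 1, so 57 is invertible mod 71. The last nonzero row gives −4·71 + 5·57 = 1, so t = 5. So 57^(−1) ≡ 5 (mod 71). Verify: 57 · 5 = 285 ≡ 1 (mod 71). ✓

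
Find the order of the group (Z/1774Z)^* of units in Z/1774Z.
|(Z/1774Z)^*| = 886

(Z/1774Z)^* consists of the classes a with gcd(a, 1774) = 1, so its order is φ(1774). φ is multiplicative, with φ(p^e) = p^e − p^(e−1). Factorise 1774 = 2 · 887. Then
  φ(1774) = (2 − 1) · (887 − 1) = 1 · 886 = 886.
Thus |(Z/1774Z)^*| = 886.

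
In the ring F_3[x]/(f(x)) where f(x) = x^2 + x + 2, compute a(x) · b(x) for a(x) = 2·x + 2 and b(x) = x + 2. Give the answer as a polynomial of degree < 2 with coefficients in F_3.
Multiply as integer polynomials: a · b = 2·x^2 + 6·x + 4. Reducing coefficients mod 3: a · b ≡ 2·x^2 + 1. Now divide by f(x) = x^2 + x + 2 in F_3[x], eliminating the leading term at each step:
  leading term 2·x^2: subtract (2)·f(x) = 2·x^2 + 2·x + 1, leaving x (coefficients mod 3)
The degree is now < 2, so this is the remainder. Hence a · b ≡ x in F_3[x]/(f).

Final answer: a · b ≡ x (mod f(x))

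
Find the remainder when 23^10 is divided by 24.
Use repeated squaring. Binary(10) = 1010. Walk through the bits of the exponent 10 left-to-right: at each bit after the leading one, square the running value, then multiply by 23 if the bit is 1 (always reducing mod 24):
  bit 1 = 1 (leading): start with 23.
  bit 2 = 0: square 23^2 = 529 ≡ 1 (mod 24).
  bit 3 = 1: square 1^2 = 1; bit is 1, so multiply 1·23 = 23 (mod 24).
  bit 4 = 0: square 23^2 = 529 ≡ 1 (mod 24).
Final value: 23^10 ≡ 1 (mod 24).

Final answer: 1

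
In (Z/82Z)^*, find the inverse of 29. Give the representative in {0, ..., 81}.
29^(−1) ≡ 17 (mod 82)

Apply the extended Euclidean algorithm to (82, 29), tracking rows (r, s, t) with s·82 + t·29 = r. Each division r_prev = q·r_cur + r_new produces the new row as (previous row) − q·(current row):
  row A: (82, 1, 0)   [1·82 + 0·29 = 82]
  row B: (29, 0, 1)   [0·82 + 1·29 = 29]
  82 = 2·29 + 24   → row C = row A − 2·row B = (24, 1, −2)   [check: 1·82 − 2·29 = 24]
  29 = 1·24 + 5   → row D = row B − 1·row C = (5, −1, 3)   [check: −1·82 + 3·29 = 5]
  24 = 4·5 + 4   → row E = row C − 4·row D = (4, 5, −14)   [check: 5·82 − 14·29 = 4]
  5 = 1·4 + 1   → row F = row D − 1·row E = (1, −6, 17)   [check: −6·82 + 17·29 = 1]
  4 = 4·1 + 0   → remainder 0, stop. gcd = 1 (last nonzero row F).
The gcd is 1, so 29 is invertible mod 82. The last nonzero row gives −6·82 + 17·29 = 1, so t = 17. So 29^(−1) ≡ 17 (mod 82). Verify: 29 · 17 = 493 ≡ 1 (mod 82). ✓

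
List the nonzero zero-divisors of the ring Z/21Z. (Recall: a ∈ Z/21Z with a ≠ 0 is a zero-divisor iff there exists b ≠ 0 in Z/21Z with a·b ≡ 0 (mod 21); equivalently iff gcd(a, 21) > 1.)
An element a ∈ Z/21Z (with a ≠ 0) is a zero-divisor iff gcd(a, 21) > 1 (because a is a unit precisely when gcd(a, n) = 1, and in Z/nZ every nonzero, non-unit element is a zero-divisor). Scan a = 1, ..., 20 and keep those with gcd(a, 21) > 1:
  gcd(3, 21) = 3, gcd(6, 21) = 3, gcd(7, 21) = 7, gcd(9, 21) = 3, gcd(12, 21) = 3, gcd(14, 21) = 7, gcd(15, 21) = 3, gcd(18, 21) = 3.
All other a ∈ {1, ..., 20} have gcd(a, 21) = 1 and are units. So the nonzero zero-divisors are exactly the 8 values of a appearing in this scan.

Final answer: nonzero zero-divisors of Z/21Z = {3, 6, 7, 9, 12, 14, 15, 18}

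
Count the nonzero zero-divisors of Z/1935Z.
In Z/1935Z each nonzero element is either a unit (gcd with 1935 is 1) or a zero-divisor (gcd > 1). The number of units is φ(1935): factorise 1935 = 3^2 · 5 · 43, so φ(1935) = (3^2 − 3^1) · (5 − 1) · (43 − 1) = 6 · 4 · 42 = 1008. The nonzero elements number 1935 − 1 = 1934. Hence the nonzero zero-divisors number 1934 − 1008 = 926.

Final answer: Z/1935Z has 926 nonzero zero-divisors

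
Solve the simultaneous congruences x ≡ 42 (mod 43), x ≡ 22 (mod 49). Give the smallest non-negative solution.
The moduli 43, 49 are pairwise coprime, so by the CRT there is a unique solution mod 43·49 = 2107.
Solve by successive substitution. Start with x ≡ 42 (mod 43).
  Combine with x ≡ 22 (mod 49): write x = 42 + 43·t and require 42 + 43·t ≡ 22 (mod 49), i.e. 43·t ≡ 22 − 42 ≡ 29 (mod 49). Since 43^(−1) ≡ 8 (mod 49), t ≡ 8·29 ≡ 36 (mod 49). So x ≡ 42 + 43·36 = 1590 (mod 2107).
Unique solution in [0, 2107): x = 1590.

Final answer: x ≡ 1590 (mod 2107); the representative in [0, 2107) is 1590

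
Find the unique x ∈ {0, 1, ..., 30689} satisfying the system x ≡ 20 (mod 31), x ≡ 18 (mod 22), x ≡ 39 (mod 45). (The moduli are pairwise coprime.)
The moduli 31, 22, 45 are pairwise coprime, so by the CRT there is a unique solution mod 31·22·45 = 30690.
Solve by successive substitution. Start with x ≡ 20 (mod 31).
  Combine with x ≡ 18 (mod 22): write x = 20 + 31·t and require 20 + 31·t ≡ 18 (mod 22), i.e. 31·t ≡ 18 − 20 ≡ 20 (mod 22). Since 31^(−1) ≡ 5 (mod 22) (31 ≡ 9 (mod 22)), t ≡ 5·20 ≡ 12 (mod 22). So x ≡ 20 + 31·12 = 392 (mod 682).
  Combine with x ≡ 39 (mod 45): write x = 392 + 682·t and require 392 + 682·t ≡ 39 (mod 45), i.e. 682·t ≡ 39 − 392 ≡ 7 (mod 45). Since 682^(−1) ≡ 13 (mod 45) (682 ≡ 7 (mod 45)), t ≡ 13·7 ≡ 1 (mod 45). So x ≡ 392 + 682·1 = 1074 (mod 30690).
Unique solution in [0, 30690): x = 1074.

Final answer: x ≡ 1074 (mod 30690); the representative in [0, 30690) is 1074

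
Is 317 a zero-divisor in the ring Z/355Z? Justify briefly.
NO

gcd(317, 355) = 1, so 317 is a unit in Z/355Z (it has a multiplicative inverse). A unit cannot be a zero-divisor: if 317·b ≡ 0 then multiplying both sides by 317^(−1) gives b ≡ 0. So 317 is not a zero-divisor.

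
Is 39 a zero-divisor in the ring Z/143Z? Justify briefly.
YES

gcd(39, 143) = 13 > 1, so 39 is not a unit in Z/143Z. In Z/nZ every nonzero non-unit is a zero-divisor: explicitly, take b = 143/gcd = 11 ≠ 0 (mod 143); then 39·11 = 429 = 3·143, i.e. 39·11 ≡ 0 (mod 143). So 39 is a zero-divisor.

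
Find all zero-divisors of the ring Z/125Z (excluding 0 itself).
An element a ∈ Z/125Z (with a ≠ 0) is a zero-divisor iff gcd(a, 125) > 1 (because a is a unit precisely when gcd(a, n) = 1, and in Z/nZ every nonzero, non-unit element is a zero-divisor). Scan a = 1, ..., 124 and keep those with gcd(a, 125) > 1:
  gcd(5, 125) = 5, gcd(10, 125) = 5, gcd(15, 125) = 5, gcd(20, 125) = 5, gcd(25, 125) = 25, gcd(30, 125) = 5, gcd(35, 125) = 5, gcd(40, 125) = 5, gcd(45, 125) = 5, gcd(50, 125) = 25, gcd(55, 125) = 5, gcd(60, 125) = 5, gcd(65, 125) = 5, gcd(70, 125) = 5, gcd(75, 125) = 25, gcd(80, 125) = 5, gcd(85, 125) = 5, gcd(90, 125) = 5, gcd(95, 125) = 5, gcd(100, 125) = 25, gcd(105, 125) = 5, gcd(110, 125) = 5, gcd(115, 125) = 5, gcd(120, 125) = 5.
All other a ∈ {1, ..., 124} have gcd(a, 125) = 1 and are units. So the nonzero zero-divisors are exactly the 24 values of a appearing in this scan.

Final answer: nonzero zero-divisors of Z/125Z = {5, 10, 15, 20, 25, 30, 35, 40, 45, 50, 55, 60, 65, 70, 75, 80, 85, 90, 95, 100, 105, 110, 115, 120}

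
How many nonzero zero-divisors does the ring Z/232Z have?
In Z/232Z each nonzero element is either a unit (gcd with 232 is 1) or a zero-divisor (gcd > 1). The number of units is φ(232): factorise 232 = 2^3 · 29, so φ(232) = (2^3 − 2^2) · (29 − 1) = 4 · 28 = 112. The nonzero elements number 232 − 1 = 231. Hence the nonzero zero-divisors number 231 − 112 = 119.

Final answer: Z/232Z has 119 nonzero zero-divisors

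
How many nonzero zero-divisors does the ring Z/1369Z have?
In Z/1369Z each nonzero element is either a unit (gcd with 1369 is 1) or a zero-divisor (gcd > 1). The number of units is φ(1369): factorise 1369 = 37^2, so φ(1369) = (37^2 − 37^1) = 1332 = 1332. The nonzero elements number 1369 − 1 = 1368. Hence the nonzero zero-divisors number 1368 − 1332 = 36.

Final answer: Z/1369Z has 36 nonzero zero-divisors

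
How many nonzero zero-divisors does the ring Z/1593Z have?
Z/1593Z has 548 nonzero zero-divisors

In Z/1593Z each nonzero element is either a unit (gcd with 1593 is 1) or a zero-divisor (gcd > 1). The number of units is φ(1593): factorise 1593 = 3^3 · 59, so φ(1593) = (3^3 − 3^2) · (59 − 1) = 18 · 58 = 1044. The nonzero elements number 1593 − 1 = 1592. Hence the nonzero zero-divisors number 1592 − 1044 = 548.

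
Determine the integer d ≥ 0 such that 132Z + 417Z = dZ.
(132, 417) = (3); d = 3

In the PID Z, (a, b) is generated by gcd(a, b). Compute gcd(417, 132) with the extended Euclidean algorithm, tracking rows (r, s, t) with s·417 + t·132 = r:
  row A: (417, 1, 0)   [1·417 + 0·132 = 417]
  row B: (132, 0, 1)   [0·417 + 1·132 = 132]
  417 = 3·132 + 21   → row C = row A − 3·row B = (21, 1, −3)   [check: 1·417 − 3·132 = 21]
  132 = 6·21 + 6   → row D = row B − 6·row C = (6, −6, 19)   [check: −6·417 + 19·132 = 6]
  21 = 3·6 + 3   → row E = row C − 3·row D = (3, 19, −60)   [check: 19·417 − 60·132 = 3]
  6 = 2·3 + 0   → remainder 0, stop. gcd = 3 (last nonzero row E).
So gcd(132, 417) = 3, with Bézout identity 19·417 − 60·132 = 3. Containment (⊇): the Bézout identity exhibits 3 as an element of (132, 417), giving (3) ⊆ (132, 417). Containment (⊆): since 3 | 132 and 3 | 417 (132 = 3·44, 417 = 3·139), every Z-linear combination of 132 and 417 is divisible by 3, so (132, 417) ⊆ (3). Therefore (132, 417) = (3), d = 3.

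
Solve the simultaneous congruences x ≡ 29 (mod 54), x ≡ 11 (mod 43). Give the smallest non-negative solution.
The moduli 54, 43 are pairwise coprime, so by the CRT there is a unique solution mod 54·43 = 2322.
Solve by successive substitution. Start with x ≡ 29 (mod 54).
  Combine with x ≡ 11 (mod 43): write x = 29 + 54·t and require 29 + 54·t ≡ 11 (mod 43), i.e. 54·t ≡ 11 − 29 ≡ 25 (mod 43). Since 54^(−1) ≡ 4 (mod 43) (54 ≡ 11 (mod 43)), t ≡ 4·25 ≡ 14 (mod 43). So x ≡ 29 + 54·14 = 785 (mod 2322).
Unique solution in [0, 2322): x = 785.

Final answer: x ≡ 785 (mod 2322); the representative in [0, 2322) is 785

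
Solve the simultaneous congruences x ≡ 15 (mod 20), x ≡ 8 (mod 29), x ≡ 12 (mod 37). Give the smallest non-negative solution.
x ≡ 5895 (mod 21460); the representative in [0, 21460) is 5895

The moduli 20, 29, 37 are pairwise coprime, so by the CRT there is a unique solution mod 20·29·37 = 21460.
Solve by successive substitution. Start with x ≡ 15 (mod 20).
  Combine with x ≡ 8 (mod 29): write x = 15 + 20·t and require 15 + 20·t ≡ 8 (mod 29), i.e. 20·t ≡ 8 − 15 ≡ 22 (mod 29). Since 20^(−1) ≡ 16 (mod 29), t ≡ 16·22 ≡ 4 (mod 29). So x ≡ 15 + 20·4 = 95 (mod 580).
  Combine with x ≡ 12 (mod 37): write x = 95 + 580·t and require 95 + 580·t ≡ 12 (mod 37), i.e. 580·t ≡ 12 − 95 ≡ 28 (mod 37). Since 580^(−1) ≡ 3 (mod 37) (580 ≡ 25 (mod 37)), t ≡ 3·28 ≡ 10 (mod 37). So x ≡ 95 + 580·10 = 5895 (mod 21460).
Unique solution in [0, 21460): x = 5895.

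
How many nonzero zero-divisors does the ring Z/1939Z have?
Z/1939Z has 282 nonzero zero-divisors

In Z/1939Z each nonzero element is either a unit (gcd with 1939 is 1) or a zero-divisor (gcd > 1). The number of units is φ(1939): factorise 1939 = 7 · 277, so φ(1939) = (7 − 1) · (277 − 1) = 6 · 276 = 1656. The nonzero elements number 1939 − 1 = 1938. Hence the nonzero zero-divisors number 1938 − 1656 = 282.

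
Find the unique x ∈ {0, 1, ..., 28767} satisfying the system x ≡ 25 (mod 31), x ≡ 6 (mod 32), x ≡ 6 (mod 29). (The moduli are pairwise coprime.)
The moduli 31, 32, 29 are pairwise coprime, so by the CRT there is a unique solution mod 31·32·29 = 28768.
Solve by successive substitution. Start with x ≡ 25 (mod 31).
  Combine with x ≡ 6 (mod 32): write x = 25 + 31·t and require 25 + 31·t ≡ 6 (mod 32), i.e. 31·t ≡ 6 − 25 ≡ 13 (mod 32). Since 31^(−1) ≡ 31 (mod 32), t ≡ 31·13 ≡ 19 (mod 32). So x ≡ 25 + 31·19 = 614 (mod 992).
  Combine with x ≡ 6 (mod 29): write x = 614 + 992·t and require 614 + 992·t ≡ 6 (mod 29), i.e. 992·t ≡ 6 − 614 ≡ 1 (mod 29). Since 992^(−1) ≡ 5 (mod 29) (992 ≡ 6 (mod 29)), t ≡ 5·1 ≡ 5 (mod 29). So x ≡ 614 + 992·5 = 5574 (mod 28768).
Unique solution in [0, 28768): x = 5574.

Final answer: x ≡ 5574 (mod 28768); the representative in [0, 28768) is 5574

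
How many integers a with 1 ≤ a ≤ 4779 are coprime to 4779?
3132

The number of a ∈ {1, ..., 4779} with gcd(a, 4779) = 1 is by definition Euler's totient φ(4779). φ is multiplicative, with φ(p^e) = p^e − p^(e−1). Factorise 4779 = 3^4 · 59. Then
  φ(4779) = (3^4 − 3^3) · (59 − 1) = 54 · 58 = 3132.
So there are 3132 such integers.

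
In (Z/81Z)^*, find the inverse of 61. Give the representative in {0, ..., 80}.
61^(−1) ≡ 4 (mod 81)

Apply the extended Euclidean algorithm to (81, 61), tracking rows (r, s, t) with s·81 + t·61 = r. Each division r_prev = q·r_cur + r_new produces the new row as (previous row) − q·(current row):
  row A: (81, 1, 0)   [1·81 + 0·61 = 81]
  row B: (61, 0, 1)   [0·81 + 1·61 = 61]
  81 = 1·61 + 20   → row C = row A − 1·row B = (20, 1, −1)   [check: 1·81 − 1·61 = 20]
  61 = 3·20 + 1   → row D = row B − 3·row C = (1, −3, 4)   [check: −3·81 + 4·61 = 1]
  20 = 20·1 + 0   → remainder 0, stop. gcd = 1 (last nonzero row D).
The gcd is 1, so 61 is invertible mod 81. The last nonzero row gives −3·81 + 4·61 = 1, so t = 4. So 61^(−1) ≡ 4 (mod 81). Verify: 61 · 4 = 244 ≡ 1 (mod 81). ✓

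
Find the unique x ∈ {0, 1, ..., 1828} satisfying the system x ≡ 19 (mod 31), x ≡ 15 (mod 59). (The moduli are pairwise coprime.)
The moduli 31, 59 are pairwise coprime, so by the CRT there is a unique solution mod 31·59 = 1829.
Solve by successive substitution. Start with x ≡ 19 (mod 31).
  Combine with x ≡ 15 (mod 59): write x = 19 + 31·t and require 19 + 31·t ≡ 15 (mod 59), i.e. 31·t ≡ 15 − 19 ≡ 55 (mod 59). Since 31^(−1) ≡ 40 (mod 59), t ≡ 40·55 ≡ 17 (mod 59). So x ≡ 19 + 31·17 = 546 (mod 1829).
Unique solution in [0, 1829): x = 546.

Final answer: x ≡ 546 (mod 1829); the representative in [0, 1829) is 546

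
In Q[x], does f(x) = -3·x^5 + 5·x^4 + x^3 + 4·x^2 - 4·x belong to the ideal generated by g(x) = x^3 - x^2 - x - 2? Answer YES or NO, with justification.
YES

In Q[x] the ideal (g) consists of all multiples of g, so f ∈ (g) iff g | f, i.e. iff the remainder of f on division by g is 0. Divide f by g (g is monic, so eliminate the leading term of the running remainder at each step):
  leading term -3·x^5: subtract (-3·x^2)·g(x) = -3·x^5 + 3·x^4 + 3·x^3 + 6·x^2, leaving 2·x^4 - 2·x^3 - 2·x^2 - 4·x
  leading term 2·x^4: subtract (2·x)·g(x) = 2·x^4 - 2·x^3 - 2·x^2 - 4·x, leaving 0
The remainder is 0, so f(x) = g(x) · h(x) with h(x) = -3·x^2 + 2·x. Hence g | f, i.e. f ∈ (g).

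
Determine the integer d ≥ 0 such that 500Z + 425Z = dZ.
In the PID Z, (a, b) is generated by gcd(a, b). Compute gcd(500, 425) with the extended Euclidean algorithm, tracking rows (r, s, t) with s·500 + t·425 = r:
  row A: (500, 1, 0)   [1·500 + 0·425 = 500]
  row B: (425, 0, 1)   [0·500 + 1·425 = 425]
  500 = 1·425 + 75   → row C = row A − 1·row B = (75, 1, −1)   [check: 1·500 − 1·425 = 75]
  425 = 5·75 + 50   → row D = row B − 5·row C = (50, −5, 6)   [check: −5·500 + 6·425 = 50]
  75 = 1·50 + 25   → row E = row C − 1·row D = (25, 6, −7)   [check: 6·500 − 7·425 = 25]
  50 = 2·25 + 0   → remainder 0, stop. gcd = 25 (last nonzero row E).
So gcd(500, 425) = 25, with Bézout identity 6·500 − 7·425 = 25. Containment (⊇): the Bézout identity exhibits 25 as an element of (500, 425), giving (25) ⊆ (500, 425). Containment (⊆): since 25 | 500 and 25 | 425 (500 = 25·20, 425 = 25·17), every Z-linear combination of 500 and 425 is divisible by 25, so (500, 425) ⊆ (25). Therefore (500, 425) = (25), d = 25.

Final answer: (500, 425) = (25); d = 25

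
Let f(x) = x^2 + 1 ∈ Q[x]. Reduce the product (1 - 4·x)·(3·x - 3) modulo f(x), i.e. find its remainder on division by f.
a · b ≡ 15·x + 9 (mod f(x))

First multiply in Q[x] without reducing: a · b = -12·x^2 + 15·x - 3. Now divide by f(x) = x^2 + 1, eliminating the leading term at each step:
  leading term -12·x^2: subtract (-12)·f(x) = -12·x^2 - 12, leaving 15·x + 9
The degree is now < 2, so this is the remainder. Hence a · b ≡ 15·x + 9 in Q[x]/(f).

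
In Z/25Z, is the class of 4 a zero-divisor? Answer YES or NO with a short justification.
gcd(4, 25) = 1, so 4 is a unit in Z/25Z (it has a multiplicative inverse). A unit cannot be a zero-divisor: if 4·b ≡ 0 then multiplying both sides by 4^(−1) gives b ≡ 0. So 4 is not a zero-divisor.

Final answer: NO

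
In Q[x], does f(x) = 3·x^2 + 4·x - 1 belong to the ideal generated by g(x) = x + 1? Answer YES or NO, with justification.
In Q[x] the ideal (g) consists of all multiples of g, so f ∈ (g) iff g | f, i.e. iff the remainder of f on division by g is 0. Divide f by g (g is monic, so eliminate the leading term of the running remainder at each step):
  leading term 3·x^2: subtract (3·x)·g(x) = 3·x^2 + 3·x, leaving x - 1
  leading term x: subtract (1)·g(x) = x + 1, leaving -2
The remainder r(x) = -2 ≠ 0 (and deg r < deg g), so g ∤ f, i.e. f ∉ (g).

Final answer: NO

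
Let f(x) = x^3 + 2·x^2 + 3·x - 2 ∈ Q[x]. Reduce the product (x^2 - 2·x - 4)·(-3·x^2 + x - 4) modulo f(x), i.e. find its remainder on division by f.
First multiply in Q[x] without reducing: a · b = -3·x^4 + 7·x^3 + 6·x^2 + 4·x + 16. Now divide by f(x) = x^3 + 2·x^2 + 3·x - 2, eliminating the leading term at each step:
  leading term -3·x^4: subtract (-3·x)·f(x) = -3·x^4 - 6·x^3 - 9·x^2 + 6·x, leaving 13·x^3 + 15·x^2 - 2·x + 16
  leading term 13·x^3: subtract (13)·f(x) = 13·x^3 + 26·x^2 + 39·x - 26, leaving -11·x^2 - 41·x + 42
The degree is now < 3, so this is the remainder. Hence a · b ≡ -11·x^2 - 41·x + 42 in Q[x]/(f).

Final answer: a · b ≡ -11·x^2 - 41·x + 42 (mod f(x))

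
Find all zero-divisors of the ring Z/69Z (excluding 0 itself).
An element a ∈ Z/69Z (with a ≠ 0) is a zero-divisor iff gcd(a, 69) > 1 (because a is a unit precisely when gcd(a, n) = 1, and in Z/nZ every nonzero, non-unit element is a zero-divisor). Scan a = 1, ..., 68 and keep those with gcd(a, 69) > 1:
  gcd(3, 69) = 3, gcd(6, 69) = 3, gcd(9, 69) = 3, gcd(12, 69) = 3, gcd(15, 69) = 3, gcd(18, 69) = 3, gcd(21, 69) = 3, gcd(23, 69) = 23, gcd(24, 69) = 3, gcd(27, 69) = 3, gcd(30, 69) = 3, gcd(33, 69) = 3, gcd(36, 69) = 3, gcd(39, 69) = 3, gcd(42, 69) = 3, gcd(45, 69) = 3, gcd(46, 69) = 23, gcd(48, 69) = 3, gcd(51, 69) = 3, gcd(54, 69) = 3, gcd(57, 69) = 3, gcd(60, 69) = 3, gcd(63, 69) = 3, gcd(66, 69) = 3.
All other a ∈ {1, ..., 68} have gcd(a, 69) = 1 and are units. So the nonzero zero-divisors are exactly the 24 values of a appearing in this scan.

Final answer: nonzero zero-divisors of Z/69Z = {3, 6, 9, 12, 15, 18, 21, 23, 24, 27, 30, 33, 36, 39, 42, 45, 46, 48, 51, 54, 57, 60, 63, 66}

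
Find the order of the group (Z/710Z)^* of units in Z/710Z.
(Z/710Z)^* consists of the classes a with gcd(a, 710) = 1, so its order is φ(710). φ is multiplicative, with φ(p^e) = p^e − p^(e−1). Factorise 710 = 2 · 5 · 71. Then
  φ(710) = (2 − 1) · (5 − 1) · (71 − 1) = 1 · 4 · 70 = 280.
Thus |(Z/710Z)^*| = 280.

Final answer: |(Z/710Z)^*| = 280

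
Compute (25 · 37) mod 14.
Reduce the factors first: 25 ≡ 11, 37 ≡ 9 (mod 14), so 25 · 37 ≡ 11 · 9 (mod 14). 11 · 9 = 99. Dividing by 14: 99 = 7·14 + 1. So (25 · 37) mod 14 = 1.

Final answer: 1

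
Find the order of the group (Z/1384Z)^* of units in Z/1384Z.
|(Z/1384Z)^*| = 688

(Z/1384Z)^* consists of the classes a with gcd(a, 1384) = 1, so its order is φ(1384). φ is multiplicative, with φ(p^e) = p^e − p^(e−1). Factorise 1384 = 2^3 · 173. Then
  φ(1384) = (2^3 − 2^2) · (173 − 1) = 4 · 172 = 688.
Thus |(Z/1384Z)^*| = 688.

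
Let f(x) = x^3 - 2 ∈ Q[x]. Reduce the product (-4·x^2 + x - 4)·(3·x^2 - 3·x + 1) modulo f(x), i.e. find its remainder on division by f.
a · b ≡ -19·x^2 - 11·x + 26 (mod f(x))

First multiply in Q[x] without reducing: a · b = -12·x^4 + 15·x^3 - 19·x^2 + 13·x - 4. Now divide by f(x) = x^3 - 2, eliminating the leading term at each step:
  leading term -12·x^4: subtract (-12·x)·f(x) = -12·x^4 + 24·x, leaving 15·x^3 - 19·x^2 - 11·x - 4
  leading term 15·x^3: subtract (15)·f(x) = 15·x^3 - 30, leaving -19·x^2 - 11·x + 26
The degree is now < 3, so this is the remainder. Hence a · b ≡ -19·x^2 - 11·x + 26 in Q[x]/(f).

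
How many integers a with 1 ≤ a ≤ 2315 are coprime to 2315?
The number of a ∈ {1, ..., 2315} with gcd(a, 2315) = 1 is by definition Euler's totient φ(2315). φ is multiplicative, with φ(p^e) = p^e − p^(e−1). Factorise 2315 = 5 · 463. Then
  φ(2315) = (5 − 1) · (463 − 1) = 4 · 462 = 1848.
So there are 1848 such integers.

Final answer: 1848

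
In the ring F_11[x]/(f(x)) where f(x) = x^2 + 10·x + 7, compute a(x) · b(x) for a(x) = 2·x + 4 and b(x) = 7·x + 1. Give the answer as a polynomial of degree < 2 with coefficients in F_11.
a · b ≡ 5 (mod f(x))

Multiply as integer polynomials: a · b = 14·x^2 + 30·x + 4. Reducing coefficients mod 11: a · b ≡ 3·x^2 + 8·x + 4. Now divide by f(x) = x^2 + 10·x + 7 in F_11[x], eliminating the leading term at each step:
  leading term 3·x^2: subtract (3)·f(x) = 3·x^2 + 8·x + 10, leaving 5 (coefficients mod 11)
The degree is now < 2, so this is the remainder. Hence a · b ≡ 5 in F_11[x]/(f).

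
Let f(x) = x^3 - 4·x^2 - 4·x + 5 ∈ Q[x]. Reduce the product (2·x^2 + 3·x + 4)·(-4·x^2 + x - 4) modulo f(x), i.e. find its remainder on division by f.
a · b ≡ -221·x^2 - 136·x + 194 (mod f(x))

First multiply in Q[x] without reducing: a · b = -8·x^4 - 10·x^3 - 21·x^2 - 8·x - 16. Now divide by f(x) = x^3 - 4·x^2 - 4·x + 5, eliminating the leading term at each step:
  leading term -8·x^4: subtract (-8·x)·f(x) = -8·x^4 + 32·x^3 + 32·x^2 - 40·x, leaving -42·x^3 - 53·x^2 + 32·x - 16
  leading term -42·x^3: subtract (-42)·f(x) = -42·x^3 + 168·x^2 + 168·x - 210, leaving -221·x^2 - 136·x + 194
The degree is now < 3, so this is the remainder. Hence a · b ≡ -221·x^2 - 136·x + 194 in Q[x]/(f).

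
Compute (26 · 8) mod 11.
Reduce the factors first: 26 ≡ 4 (mod 11), so 26 · 8 ≡ 4 · 8 (mod 11). 4 · 8 = 32. Dividing by 11: 32 = 2·11 + 10. So (26 · 8) mod 11 = 10.

Final answer: 10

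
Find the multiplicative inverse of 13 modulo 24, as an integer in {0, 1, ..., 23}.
13^(−1) ≡ 13 (mod 24)

Apply the extended Euclidean algorithm to (24, 13), tracking rows (r, s, t) with s·24 + t·13 = r. Each division r_prev = q·r_cur + r_new produces the new row as (previous row) − q·(current row):
  row A: (24, 1, 0)   [1·24 + 0·13 = 24]
  row B: (13, 0, 1)   [0·24 + 1·13 = 13]
  24 = 1·13 + 11   → row C = row A − 1·row B = (11, 1, −1)   [check: 1·24 − 1·13 = 11]
  13 = 1·11 + 2   → row D = row B − 1·row C = (2, −1, 2)   [check: −1·24 + 2·13 = 2]
  11 = 5·2 + 1   → row E = row C − 5·row D = (1, 6, −11)   [check: 6·24 − 11·13 = 1]
  2 = 2·1 + 0   → remainder 0, stop. gcd = 1 (last nonzero row E).
The gcd is 1, so 13 is invertible mod 24. The last nonzero row gives 6·24 − 11·13 = 1, so t = −11. So 13^(−1) ≡ −11 ≡ 13 (mod 24). Verify: 13 · 13 = 169 ≡ 1 (mod 24). ✓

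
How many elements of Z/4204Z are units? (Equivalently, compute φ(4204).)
An element a ∈ Z/4204Z is a unit iff gcd(a, 4204) = 1, so the number of units is φ(4204). φ is multiplicative, with φ(p^e) = p^e − p^(e−1). Factorise 4204 = 2^2 · 1051. Then
  φ(4204) = (2^2 − 2^1) · (1051 − 1) = 2 · 1050 = 2100.

Final answer: Z/4204Z has φ(4204) = 2100 units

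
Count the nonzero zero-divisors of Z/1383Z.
In Z/1383Z each nonzero element is either a unit (gcd with 1383 is 1) or a zero-divisor (gcd > 1). The number of units is φ(1383): factorise 1383 = 3 · 461, so φ(1383) = (3 − 1) · (461 − 1) = 2 · 460 = 920. The nonzero elements number 1383 − 1 = 1382. Hence the nonzero zero-divisors number 1382 − 920 = 462.

Final answer: Z/1383Z has 462 nonzero zero-divisors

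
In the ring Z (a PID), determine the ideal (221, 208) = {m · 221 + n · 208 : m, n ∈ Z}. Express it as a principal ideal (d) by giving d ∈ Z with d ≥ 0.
In the PID Z, (a, b) is generated by gcd(a, b). Compute gcd(221, 208) with the extended Euclidean algorithm, tracking rows (r, s, t) with s·221 + t·208 = r:
  row A: (221, 1, 0)   [1·221 + 0·208 = 221]
  row B: (208, 0, 1)   [0·221 + 1·208 = 208]
  221 = 1·208 + 13   → row C = row A − 1·row B = (13, 1, −1)   [check: 1·221 − 1·208 = 13]
  208 = 16·13 + 0   → remainder 0, stop. gcd = 13 (last nonzero row C).
So gcd(221, 208) = 13, with Bézout identity 1·221 − 1·208 = 13. Containment (⊇): the Bézout identity exhibits 13 as an element of (221, 208), giving (13) ⊆ (221, 208). Containment (⊆): since 13 | 221 and 13 | 208 (221 = 13·17, 208 = 13·16), every Z-linear combination of 221 and 208 is divisible by 13, so (221, 208) ⊆ (13). Therefore (221, 208) = (13), d = 13.

Final answer: (221, 208) = (13); d = 13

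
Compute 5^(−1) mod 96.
5^(−1) ≡ 77 (mod 96)

Apply the extended Euclidean algorithm to (96, 5), tracking rows (r, s, t) with s·96 + t·5 = r. Each division r_prev = q·r_cur + r_new produces the new row as (previous row) − q·(current row):
  row A: (96, 1, 0)   [1·96 + 0·5 = 96]
  row B: (5, 0, 1)   [0·96 + 1·5 = 5]
  96 = 19·5 + 1   → row C = row A − 19·row B = (1, 1, −19)   [check: 1·96 − 19·5 = 1]
  5 = 5·1 + 0   → remainder 0, stop. gcd = 1 (last nonzero row C).
The gcd is 1, so 5 is invertible mod 96. The last nonzero row gives 1·96 − 19·5 = 1, so t = −19. So 5^(−1) ≡ −19 ≡ 77 (mod 96). Verify: 5 · 77 = 385 ≡ 1 (mod 96). ✓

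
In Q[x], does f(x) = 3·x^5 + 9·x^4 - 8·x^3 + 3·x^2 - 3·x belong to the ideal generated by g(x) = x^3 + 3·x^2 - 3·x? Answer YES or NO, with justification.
In Q[x] the ideal (g) consists of all multiples of g, so f ∈ (g) iff g | f, i.e. iff the remainder of f on division by g is 0. Divide f by g (g is monic, so eliminate the leading term of the running remainder at each step):
  leading term 3·x^5: subtract (3·x^2)·g(x) = 3·x^5 + 9·x^4 - 9·x^3, leaving x^3 + 3·x^2 - 3·x
  leading term x^3: subtract (1)·g(x) = x^3 + 3·x^2 - 3·x, leaving 0
The remainder is 0, so f(x) = g(x) · h(x) with h(x) = 3·x^2 + 1. Hence g | f, i.e. f ∈ (g).

Final answer: YES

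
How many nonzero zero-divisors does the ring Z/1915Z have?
Z/1915Z has 386 nonzero zero-divisors

In Z/1915Z each nonzero element is either a unit (gcd with 1915 is 1) or a zero-divisor (gcd > 1). The number of units is φ(1915): factorise 1915 = 5 · 383, so φ(1915) = (5 − 1) · (383 − 1) = 4 · 382 = 1528. The nonzero elements number 1915 − 1 = 1914. Hence the nonzero zero-divisors number 1914 − 1528 = 386.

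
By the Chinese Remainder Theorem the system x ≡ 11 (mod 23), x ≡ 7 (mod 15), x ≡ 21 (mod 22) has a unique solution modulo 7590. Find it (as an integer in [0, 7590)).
x ≡ 3277 (mod 7590); the representative in [0, 7590) is 3277

The moduli 23, 15, 22 are pairwise coprime, so by the CRT there is a unique solution mod 23·15·22 = 7590.
Solve by successive substitution. Start with x ≡ 11 (mod 23).
  Combine with x ≡ 7 (mod 15): write x = 11 + 23·t and require 11 + 23·t ≡ 7 (mod 15), i.e. 23·t ≡ 7 − 11 ≡ 11 (mod 15). Since 23^(−1) ≡ 2 (mod 15) (23 ≡ 8 (mod 15)), t ≡ 2·11 ≡ 7 (mod 15). So x ≡ 11 + 23·7 = 172 (mod 345).
  Combine with x ≡ 21 (mod 22): write x = 172 + 345·t and require 172 + 345·t ≡ 21 (mod 22), i.e. 345·t ≡ 21 − 172 ≡ 3 (mod 22). Since 345^(−1) ≡ 3 (mod 22) (345 ≡ 15 (mod 22)), t ≡ 3·3 ≡ 9 (mod 22). So x ≡ 172 + 345·9 = 3277 (mod 7590).
Unique solution in [0, 7590): x = 3277.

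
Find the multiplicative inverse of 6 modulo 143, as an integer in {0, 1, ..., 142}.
Apply the extended Euclidean algorithm to (143, 6), tracking rows (r, s, t) with s·143 + t·6 = r. Each division r_prev = q·r_cur + r_new produces the new row as (previous row) − q·(current row):
  row A: (143, 1, 0)   [1·143 + 0·6 = 143]
  row B: (6, 0, 1)   [0·143 + 1·6 = 6]
  143 = 23·6 + 5   → row C = row A − 23·row B = (5, 1, −23)   [check: 1·143 − 23·6 = 5]
  6 = 1·5 + 1   → row D = row B − 1·row C = (1, −1, 24)   [check: −1·143 + 24·6 = 1]
  5 = 5·1 + 0   → remainder 0, stop. gcd = 1 (last nonzero row D).
The gcd is 1, so 6 is invertible mod 143. The last nonzero row gives −1·143 + 24·6 = 1, so t = 24. So 6^(−1) ≡ 24 (mod 143). Verify: 6 · 24 = 144 ≡ 1 (mod 143). ✓

Final answer: 6^(−1) ≡ 24 (mod 143)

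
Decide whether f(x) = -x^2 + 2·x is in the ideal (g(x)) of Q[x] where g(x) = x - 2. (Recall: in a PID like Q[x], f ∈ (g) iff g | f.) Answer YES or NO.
In Q[x] the ideal (g) consists of all multiples of g, so f ∈ (g) iff g | f, i.e. iff the remainder of f on division by g is 0. Divide f by g (g is monic, so eliminate the leading term of the running remainder at each step):
  leading term -x^2: subtract (-x)·g(x) = -x^2 + 2·x, leaving 0
The remainder is 0, so f(x) = g(x) · h(x) with h(x) = -x. Hence g | f, i.e. f ∈ (g).

Final answer: YES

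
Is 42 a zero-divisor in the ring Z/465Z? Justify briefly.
YES

gcd(42, 465) = 3 > 1, so 42 is not a unit in Z/465Z. In Z/nZ every nonzero non-unit is a zero-divisor: explicitly, take b = 465/gcd = 155 ≠ 0 (mod 465); then 42·155 = 6510 = 14·465, i.e. 42·155 ≡ 0 (mod 465). So 42 is a zero-divisor.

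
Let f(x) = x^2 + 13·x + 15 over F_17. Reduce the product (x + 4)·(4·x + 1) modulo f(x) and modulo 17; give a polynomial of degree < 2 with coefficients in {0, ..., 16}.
a · b ≡ 16·x + 12 (mod f(x))

Multiply as integer polynomials: a · b = 4·x^2 + 17·x + 4. Reducing coefficients mod 17: a · b ≡ 4·x^2 + 4. Now divide by f(x) = x^2 + 13·x + 15 in F_17[x], eliminating the leading term at each step:
  leading term 4·x^2: subtract (4)·f(x) = 4·x^2 + x + 9, leaving 16·x + 12 (coefficients mod 17)
The degree is now < 2, so this is the remainder. Hence a · b ≡ 16·x + 12 in F_17[x]/(f).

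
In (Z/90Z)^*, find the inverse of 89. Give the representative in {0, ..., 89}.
Apply the extended Euclidean algorithm to (90, 89), tracking rows (r, s, t) with s·90 + t·89 = r. Each division r_prev = q·r_cur + r_new produces the new row as (previous row) − q·(current row):
  row A: (90, 1, 0)   [1·90 + 0·89 = 90]
  row B: (89, 0, 1)   [0·90 + 1·89 = 89]
  90 = 1·89 + 1   → row C = row A − 1·row B = (1, 1, −1)   [check: 1·90 − 1·89 = 1]
  89 = 89·1 + 0   → remainder 0, stop. gcd = 1 (last nonzero row C).
The gcd is 1, so 89 is invertible mod 90. The last nonzero row gives 1·90 − 1·89 = 1, so t = −1. So 89^(−1) ≡ −1 ≡ 89 (mod 90). Verify: 89 · 89 = 7921 ≡ 1 (mod 90). ✓

Final answer: 89^(−1) ≡ 89 (mod 90)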